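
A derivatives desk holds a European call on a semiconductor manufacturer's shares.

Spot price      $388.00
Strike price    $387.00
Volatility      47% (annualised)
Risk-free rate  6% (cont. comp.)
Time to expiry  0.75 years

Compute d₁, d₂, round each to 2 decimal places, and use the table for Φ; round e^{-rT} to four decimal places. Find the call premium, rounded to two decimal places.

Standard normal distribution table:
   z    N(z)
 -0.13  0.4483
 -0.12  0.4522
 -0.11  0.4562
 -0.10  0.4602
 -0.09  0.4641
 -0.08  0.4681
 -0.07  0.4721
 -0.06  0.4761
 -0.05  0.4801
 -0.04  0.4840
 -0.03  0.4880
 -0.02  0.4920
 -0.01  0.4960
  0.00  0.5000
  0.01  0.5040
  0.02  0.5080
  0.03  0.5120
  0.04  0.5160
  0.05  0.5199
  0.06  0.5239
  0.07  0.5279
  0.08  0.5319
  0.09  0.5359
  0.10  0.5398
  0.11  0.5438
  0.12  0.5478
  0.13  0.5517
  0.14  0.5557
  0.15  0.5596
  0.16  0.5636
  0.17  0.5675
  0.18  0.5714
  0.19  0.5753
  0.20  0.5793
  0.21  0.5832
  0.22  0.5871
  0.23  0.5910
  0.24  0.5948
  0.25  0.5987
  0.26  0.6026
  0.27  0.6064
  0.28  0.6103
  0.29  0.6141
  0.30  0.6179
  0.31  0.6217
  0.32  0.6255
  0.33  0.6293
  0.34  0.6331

$70.99

T = 0.75;  σ√T = 0.4070
d₁ = [ln(388/387) + (0.06 + ½·0.47²)·0.75] / (σ√T) = (0.0026 + 0.1278) / 0.4070 = 0.3204 ≈ 0.32
d₂ = 0.3204 − 0.4070 = -0.0866 ≈ -0.09
e^(−rT) = e^(−0.06·0.75) = 0.9560
N(d₁) = N(0.32) = 0.6255;  N(d₂) = N(-0.09) = 0.4641
C = 388·0.6255 − 387·0.9560·0.4641 = 242.6940 − 171.7040 = 70.9900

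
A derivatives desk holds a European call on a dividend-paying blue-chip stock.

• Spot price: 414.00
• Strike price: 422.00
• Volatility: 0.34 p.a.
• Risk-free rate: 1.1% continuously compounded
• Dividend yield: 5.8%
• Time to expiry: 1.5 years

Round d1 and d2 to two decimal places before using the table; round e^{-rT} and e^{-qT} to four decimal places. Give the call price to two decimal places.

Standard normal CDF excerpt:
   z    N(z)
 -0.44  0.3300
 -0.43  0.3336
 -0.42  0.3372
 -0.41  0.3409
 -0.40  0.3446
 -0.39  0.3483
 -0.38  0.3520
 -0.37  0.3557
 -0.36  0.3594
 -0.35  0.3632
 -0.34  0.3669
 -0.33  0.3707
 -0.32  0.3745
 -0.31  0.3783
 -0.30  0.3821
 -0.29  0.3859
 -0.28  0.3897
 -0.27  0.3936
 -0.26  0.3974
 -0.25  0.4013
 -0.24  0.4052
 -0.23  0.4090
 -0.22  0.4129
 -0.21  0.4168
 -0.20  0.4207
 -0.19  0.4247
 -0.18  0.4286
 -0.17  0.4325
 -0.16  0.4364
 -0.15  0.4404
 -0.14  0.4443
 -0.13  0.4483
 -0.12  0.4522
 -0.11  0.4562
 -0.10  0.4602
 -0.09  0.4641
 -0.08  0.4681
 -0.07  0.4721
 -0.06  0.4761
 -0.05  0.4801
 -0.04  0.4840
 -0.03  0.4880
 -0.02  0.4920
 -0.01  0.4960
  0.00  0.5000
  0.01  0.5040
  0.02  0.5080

48.27

σ√T = 0.34·√1.5 = 0.4164
ln(S/K) + (r − q + σ²/2)T = ln(414/422) + (0.011 − 0.058 + 0.34²/2)·1.5 = -0.0191 + 0.0162 = -0.0029
d₁ = -0.0029 / 0.4164 = -0.0071 ≈ -0.01
d₂ = d₁ − σ√T = -0.0071 − 0.4164 = -0.4235 ≈ -0.42
exp(−qT) = exp(−0.058·1.5) = 0.9167;  exp(−rT) = exp(−0.011·1.5) = 0.9836
N(d₁) = N(-0.01) = 0.4960;  N(d₂) = N(-0.42) = 0.3372
C = 414·0.9167·0.4960 − 422·0.9836·0.3372 = 188.2388 − 139.9647 = 48.2741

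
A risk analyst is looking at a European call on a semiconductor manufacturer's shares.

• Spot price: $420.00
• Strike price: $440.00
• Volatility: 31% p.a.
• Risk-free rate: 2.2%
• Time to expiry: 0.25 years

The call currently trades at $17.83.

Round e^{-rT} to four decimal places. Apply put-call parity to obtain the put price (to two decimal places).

exp(−rT) = exp(−0.022·0.25) = 0.9945
Put-call parity: C − P = S − K·e^(−rT) = 420 − 440·0.9945 = 420 − 437.5800 = -17.5800
P = C − (C − P) = 17.83 − (-17.5800) = 35.4100

$35.41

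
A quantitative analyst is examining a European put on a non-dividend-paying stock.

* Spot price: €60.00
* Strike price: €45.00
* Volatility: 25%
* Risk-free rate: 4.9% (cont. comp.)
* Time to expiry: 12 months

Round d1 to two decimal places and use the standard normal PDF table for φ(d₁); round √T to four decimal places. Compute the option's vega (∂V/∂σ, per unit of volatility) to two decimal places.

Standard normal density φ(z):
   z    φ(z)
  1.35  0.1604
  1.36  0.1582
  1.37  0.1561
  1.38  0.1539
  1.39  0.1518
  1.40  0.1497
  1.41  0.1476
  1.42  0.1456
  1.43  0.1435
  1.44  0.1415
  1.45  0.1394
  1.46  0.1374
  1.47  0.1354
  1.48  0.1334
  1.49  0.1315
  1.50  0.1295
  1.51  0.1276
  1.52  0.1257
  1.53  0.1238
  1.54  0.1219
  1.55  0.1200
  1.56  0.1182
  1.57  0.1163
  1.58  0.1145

8.12

σ√T = 0.25 × 1.0000 = 0.2500
d₁ = [ln(60/45) + (0.049 + 0.25²/2)·1] / 0.2500 = [0.2877 + 0.0803] / 0.2500 = 1.4717 which rounds to 1.47
√T = √1 = 1.0000
φ(d₁) = φ(1.47) = 0.1354
vega = S·φ(d₁)·√T = 60·0.1354·1.0000 = 8.1240
(Vega is the same for a European call and put with the same parameters.)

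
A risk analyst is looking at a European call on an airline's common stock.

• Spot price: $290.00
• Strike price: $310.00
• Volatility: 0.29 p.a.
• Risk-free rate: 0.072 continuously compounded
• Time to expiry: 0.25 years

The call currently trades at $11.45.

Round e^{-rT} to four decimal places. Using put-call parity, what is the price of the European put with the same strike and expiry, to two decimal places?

$25.93

e^(−rT) = e^(−0.072·0.25) = 0.9822
Put-call parity: C − P = S − K·e^(−rT) = 290 − 310·0.9822 = 290 − 304.4820 = -14.4820
P = C − (C − P) = 11.45 − (-14.4820) = 25.9320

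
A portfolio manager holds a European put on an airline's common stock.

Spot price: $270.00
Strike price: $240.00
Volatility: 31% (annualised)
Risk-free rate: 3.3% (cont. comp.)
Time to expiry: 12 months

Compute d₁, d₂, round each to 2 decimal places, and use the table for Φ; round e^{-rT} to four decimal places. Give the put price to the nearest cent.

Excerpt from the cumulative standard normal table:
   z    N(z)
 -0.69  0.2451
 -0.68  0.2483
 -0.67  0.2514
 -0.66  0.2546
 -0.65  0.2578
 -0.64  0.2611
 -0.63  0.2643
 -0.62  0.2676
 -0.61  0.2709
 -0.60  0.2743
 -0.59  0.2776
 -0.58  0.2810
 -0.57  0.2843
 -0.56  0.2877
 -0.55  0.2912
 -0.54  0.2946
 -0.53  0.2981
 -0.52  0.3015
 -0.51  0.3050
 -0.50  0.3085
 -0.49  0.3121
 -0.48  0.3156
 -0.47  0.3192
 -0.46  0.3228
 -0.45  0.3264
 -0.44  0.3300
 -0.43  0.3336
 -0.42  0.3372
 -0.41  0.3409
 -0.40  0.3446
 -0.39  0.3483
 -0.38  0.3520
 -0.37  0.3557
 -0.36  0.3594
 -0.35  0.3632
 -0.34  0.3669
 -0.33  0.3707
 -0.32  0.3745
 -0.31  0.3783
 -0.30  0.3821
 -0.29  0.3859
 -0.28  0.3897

σ√T = 0.31·√1 = 0.3100
d₁ = [ln(270/240) + (0.033 + 0.31²/2)·1] / 0.3100 = [0.1178 + 0.0811] / 0.3100 = 0.6414 ⇒ 0.64
d₂ = d₁ − σ√T = 0.6414 − 0.3100 = 0.3314 ⇒ 0.33
exp(−rT) = exp(−0.033·1) = 0.9675
N(−d₂) = N(-0.33) = 0.3707;  N(−d₁) = N(-0.64) = 0.2611
P = 240·0.9675·0.3707 − 270·0.2611 = 86.0765 − 70.4970 = 15.5795

$15.58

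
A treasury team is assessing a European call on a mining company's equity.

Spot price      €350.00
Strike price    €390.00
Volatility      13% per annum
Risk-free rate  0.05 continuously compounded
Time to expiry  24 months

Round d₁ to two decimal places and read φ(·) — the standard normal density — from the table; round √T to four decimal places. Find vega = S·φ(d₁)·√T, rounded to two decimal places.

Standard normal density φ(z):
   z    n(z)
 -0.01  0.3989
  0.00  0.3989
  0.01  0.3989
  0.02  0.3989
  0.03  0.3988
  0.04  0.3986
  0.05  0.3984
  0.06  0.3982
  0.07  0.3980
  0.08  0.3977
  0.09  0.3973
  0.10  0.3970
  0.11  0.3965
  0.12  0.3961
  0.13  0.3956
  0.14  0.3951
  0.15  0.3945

σ√T = 0.13 × 1.4142 = 0.1838
ln(S/K) + (r + σ²/2)T = ln(350/390) + (0.05 + 0.13²/2)·2 = -0.1082 + 0.1169 = 0.0087
d₁ = 0.0087 / 0.1838 = 0.0472 → 0.05
√T = √2 = 1.4142
φ(d₁) = φ(0.05) = 0.3984
vega = S·φ(d₁)·√T = 350·0.3984·1.4142 = 197.1960
(Call and put vega coincide under Black-Scholes.)

197.20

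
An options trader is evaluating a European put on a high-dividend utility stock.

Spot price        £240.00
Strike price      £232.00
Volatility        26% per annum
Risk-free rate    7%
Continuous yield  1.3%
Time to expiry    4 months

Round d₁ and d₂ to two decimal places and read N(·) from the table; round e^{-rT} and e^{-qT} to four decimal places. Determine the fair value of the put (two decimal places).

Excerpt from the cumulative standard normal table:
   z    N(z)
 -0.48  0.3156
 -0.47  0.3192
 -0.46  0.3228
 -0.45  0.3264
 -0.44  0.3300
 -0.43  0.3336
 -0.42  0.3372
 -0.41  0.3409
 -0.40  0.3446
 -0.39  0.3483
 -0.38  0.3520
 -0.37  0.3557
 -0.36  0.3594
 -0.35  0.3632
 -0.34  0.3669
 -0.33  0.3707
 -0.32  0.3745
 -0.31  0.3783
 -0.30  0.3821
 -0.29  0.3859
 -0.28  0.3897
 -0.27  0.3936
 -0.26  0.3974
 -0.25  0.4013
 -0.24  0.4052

σ√T = 0.26·√0.3333 = 0.1501
d₁ = [ln(240/232) + (0.07 − 0.013 + 0.26²/2)·0.3333] / 0.1501 = [0.0339 + 0.0303] / 0.1501 = 0.4275 → 0.43
d₂ = d₁ − σ√T = 0.4275 − 0.1501 = 0.2774 → 0.28
e^(−qT) = e^(−0.013·0.3333) = 0.9957;  e^(−rT) = e^(−0.07·0.3333) = 0.9769
P = 232·0.9769·N(-0.28) − 240·0.9957·N(-0.43) = 232·0.9769·0.3897 − 240·0.9957·0.3336 = 88.3219 − 79.7197 = 8.6022

£8.60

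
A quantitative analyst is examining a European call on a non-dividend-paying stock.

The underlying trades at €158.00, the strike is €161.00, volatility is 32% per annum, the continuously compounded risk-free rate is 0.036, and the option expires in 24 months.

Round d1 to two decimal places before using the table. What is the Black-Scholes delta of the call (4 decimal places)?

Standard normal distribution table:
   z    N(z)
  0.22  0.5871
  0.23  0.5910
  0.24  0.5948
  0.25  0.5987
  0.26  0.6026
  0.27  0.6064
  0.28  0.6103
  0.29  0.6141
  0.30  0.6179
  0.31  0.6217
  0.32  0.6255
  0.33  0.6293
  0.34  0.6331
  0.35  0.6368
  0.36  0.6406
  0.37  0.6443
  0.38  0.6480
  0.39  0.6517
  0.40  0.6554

σ√T = 0.32 × 1.4142 = 0.4525
d₁ = [ln(158/161) + (0.036 + 0.32²/2)·2] / 0.4525 = [-0.0188 + 0.1744] / 0.4525 = 0.3438 which rounds to 0.34
N(d₁) = N(0.34) = 0.6331
Δ_call = N(d₁) = 0.6331

0.6331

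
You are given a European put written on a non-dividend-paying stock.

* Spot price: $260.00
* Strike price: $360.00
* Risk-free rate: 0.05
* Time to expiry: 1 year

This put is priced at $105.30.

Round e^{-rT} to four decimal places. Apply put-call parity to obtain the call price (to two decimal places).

$22.87

e^(−rT) = e^(−0.05·1) = 0.9512
Put-call parity: C − P = S − K·e^(−rT) = 260 − 360·0.9512 = 260 − 342.4320 = -82.4320
C = P + (C − P) = 105.30 + (-82.4320) = 22.8680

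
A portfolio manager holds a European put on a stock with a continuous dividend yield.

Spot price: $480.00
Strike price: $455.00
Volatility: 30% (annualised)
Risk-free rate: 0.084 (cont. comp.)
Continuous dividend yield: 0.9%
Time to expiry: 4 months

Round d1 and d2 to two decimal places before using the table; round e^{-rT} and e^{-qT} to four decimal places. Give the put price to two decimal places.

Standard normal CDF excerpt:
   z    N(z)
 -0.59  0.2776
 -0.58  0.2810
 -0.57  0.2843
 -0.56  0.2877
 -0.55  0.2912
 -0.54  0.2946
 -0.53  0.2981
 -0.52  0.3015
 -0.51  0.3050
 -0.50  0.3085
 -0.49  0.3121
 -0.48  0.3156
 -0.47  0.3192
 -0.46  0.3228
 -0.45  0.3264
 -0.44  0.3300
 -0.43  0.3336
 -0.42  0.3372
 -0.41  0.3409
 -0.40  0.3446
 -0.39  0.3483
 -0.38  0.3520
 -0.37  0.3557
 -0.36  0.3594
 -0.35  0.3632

T = 0.3333;  σ√T = 0.1732
d₁ = [ln(480/455) + (0.084 − 0.009 + 0.3²/2)·0.3333] / 0.1732 = [0.0535 + 0.0400] / 0.1732 = 0.5398 → 0.54
d₂ = d₁ − σ√T = 0.5398 − 0.1732 = 0.3666 → 0.37
exp(−qT) = exp(−0.009·0.3333) = 0.9970;  exp(−rT) = exp(−0.084·0.3333) = 0.9724
N(−d₂) = N(-0.37) = 0.3557;  N(−d₁) = N(-0.54) = 0.2946
P = 455·0.9724·0.3557 − 480·0.9970·0.2946 = 157.3766 − 140.9838 = 16.3928

$16.39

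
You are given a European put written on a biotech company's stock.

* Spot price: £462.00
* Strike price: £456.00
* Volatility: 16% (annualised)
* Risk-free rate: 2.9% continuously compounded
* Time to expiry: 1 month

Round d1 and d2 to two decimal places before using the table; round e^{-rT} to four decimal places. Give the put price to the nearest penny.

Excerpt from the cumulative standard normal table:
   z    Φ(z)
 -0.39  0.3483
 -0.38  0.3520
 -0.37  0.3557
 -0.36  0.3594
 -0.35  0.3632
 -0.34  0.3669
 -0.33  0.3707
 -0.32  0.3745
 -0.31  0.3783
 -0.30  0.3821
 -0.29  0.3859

σ√T = 0.16 × 0.2887 = 0.0462
d₁ = [ln(462/456) + (0.029 + ½·0.16²)·0.08333] / (σ√T) = (0.0131 + 0.0035) / 0.0462 = 0.3584 → 0.36
d₂ = 0.3584 − 0.0462 = 0.3122 → 0.31
e^(−rT) = e^(−0.029·0.08333) = 0.9976
N(−d₂) = N(-0.31) = 0.3783;  N(−d₁) = N(-0.36) = 0.3594
P = 456·0.9976·0.3783 − 462·0.3594 = 172.0908 − 166.0428 = 6.0480

£6.05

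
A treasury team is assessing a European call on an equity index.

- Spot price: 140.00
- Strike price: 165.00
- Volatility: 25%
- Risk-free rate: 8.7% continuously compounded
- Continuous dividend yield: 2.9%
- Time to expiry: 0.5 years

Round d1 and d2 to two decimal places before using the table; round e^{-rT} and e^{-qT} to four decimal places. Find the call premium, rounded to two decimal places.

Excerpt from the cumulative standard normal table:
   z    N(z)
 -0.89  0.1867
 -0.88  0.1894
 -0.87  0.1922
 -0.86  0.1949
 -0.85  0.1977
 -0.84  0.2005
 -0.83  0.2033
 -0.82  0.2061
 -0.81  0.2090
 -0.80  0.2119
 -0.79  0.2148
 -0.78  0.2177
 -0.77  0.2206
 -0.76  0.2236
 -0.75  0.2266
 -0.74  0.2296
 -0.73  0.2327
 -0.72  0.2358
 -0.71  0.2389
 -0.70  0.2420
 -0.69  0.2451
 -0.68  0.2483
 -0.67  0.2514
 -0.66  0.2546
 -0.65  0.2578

σ√T = 0.25 × 0.7071 = 0.1768
d₁ = [ln(140/165) + (0.087 − 0.029 + 0.25²/2)·0.5] / 0.1768 = [-0.1643 + 0.0446] / 0.1768 = -0.6770 which rounds to -0.68
d₂ = d₁ − σ√T = -0.6770 − 0.1768 = -0.8538 which rounds to -0.85
e^(−qT) = e^(−0.029·0.5) = 0.9856;  e^(−rT) = e^(−0.087·0.5) = 0.9574
C = 140·0.9856·N(-0.68) − 165·0.9574·N(-0.85) = 140·0.9856·0.2483 − 165·0.9574·0.1977 = 34.2614 − 31.2309 = 3.0306

3.03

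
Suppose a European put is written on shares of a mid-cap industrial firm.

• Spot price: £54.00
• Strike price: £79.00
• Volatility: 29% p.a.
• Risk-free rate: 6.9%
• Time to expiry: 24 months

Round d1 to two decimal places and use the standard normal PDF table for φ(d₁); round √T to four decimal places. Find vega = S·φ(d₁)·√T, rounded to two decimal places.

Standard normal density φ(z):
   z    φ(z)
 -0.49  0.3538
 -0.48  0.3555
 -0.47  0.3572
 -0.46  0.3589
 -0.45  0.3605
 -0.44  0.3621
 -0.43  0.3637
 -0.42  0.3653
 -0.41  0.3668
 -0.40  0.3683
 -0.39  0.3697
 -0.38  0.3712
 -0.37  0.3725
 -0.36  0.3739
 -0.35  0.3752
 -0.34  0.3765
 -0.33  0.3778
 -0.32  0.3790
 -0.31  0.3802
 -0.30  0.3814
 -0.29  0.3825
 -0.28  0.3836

28.23

σ√T = 0.29·√2 = 0.4101
d₁ = [ln(54/79) + (0.069 + 0.29²/2)·2] / 0.4101 = [-0.3805 + 0.2221] / 0.4101 = -0.3861 which rounds to -0.39
√T = √2 = 1.4142
φ(d₁) = φ(-0.39) = 0.3697
vega = S·φ(d₁)·√T = 54·0.3697·1.4142 = 28.2328
(The call has the same vega.)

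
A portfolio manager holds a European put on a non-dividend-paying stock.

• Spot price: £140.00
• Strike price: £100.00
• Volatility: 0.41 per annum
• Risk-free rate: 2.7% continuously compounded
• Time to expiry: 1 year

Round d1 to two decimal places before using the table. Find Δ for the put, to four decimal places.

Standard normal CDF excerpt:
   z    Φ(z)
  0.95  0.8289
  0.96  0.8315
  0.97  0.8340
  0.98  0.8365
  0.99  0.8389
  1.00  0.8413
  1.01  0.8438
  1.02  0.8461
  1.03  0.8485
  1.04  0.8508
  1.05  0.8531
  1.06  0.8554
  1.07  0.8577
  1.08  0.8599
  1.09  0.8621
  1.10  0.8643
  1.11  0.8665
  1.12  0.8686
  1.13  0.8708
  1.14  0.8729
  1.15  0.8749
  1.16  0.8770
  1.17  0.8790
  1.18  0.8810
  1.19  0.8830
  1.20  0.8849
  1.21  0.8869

-0.1379

σ√T = 0.41 × 1.0000 = 0.4100
d₁ = [ln(140/100) + (0.027 + 0.41²/2)·1] / 0.4100 = [0.3365 + 0.1110] / 0.4100 = 1.0915 which rounds to 1.09
N(d₁) = N(1.09) = 0.8621
Δ_put = N(d₁) − 1 = 0.8621 − 1 = -0.1379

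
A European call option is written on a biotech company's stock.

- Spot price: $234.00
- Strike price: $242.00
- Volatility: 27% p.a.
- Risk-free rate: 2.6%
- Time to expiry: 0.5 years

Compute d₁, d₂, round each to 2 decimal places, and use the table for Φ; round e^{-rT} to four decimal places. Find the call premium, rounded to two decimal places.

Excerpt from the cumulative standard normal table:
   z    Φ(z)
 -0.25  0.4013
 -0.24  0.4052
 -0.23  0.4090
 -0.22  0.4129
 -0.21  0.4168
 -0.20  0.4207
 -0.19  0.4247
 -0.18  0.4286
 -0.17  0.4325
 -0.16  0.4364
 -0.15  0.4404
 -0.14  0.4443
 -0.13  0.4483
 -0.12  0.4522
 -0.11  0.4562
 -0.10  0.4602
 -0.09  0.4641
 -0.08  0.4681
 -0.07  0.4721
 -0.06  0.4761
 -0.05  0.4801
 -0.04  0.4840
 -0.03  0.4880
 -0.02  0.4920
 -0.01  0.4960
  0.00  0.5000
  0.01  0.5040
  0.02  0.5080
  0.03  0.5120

$15.57

T = 0.5;  σ√T = 0.1909
d₁ = [ln(234/242) + (0.026 + ½·0.27²)·0.5] / (σ√T) = (-0.0336 + 0.0312) / 0.1909 = -0.0125 ≈ -0.01
d₂ = -0.0125 − 0.1909 = -0.2034 ≈ -0.20
exp(−rT) = exp(−0.026·0.5) = 0.9871
C = 234·N(-0.01) − 242·0.9871·N(-0.20) = 234·0.4960 − 242·0.9871·0.4207 = 116.0640 − 100.4961 = 15.5679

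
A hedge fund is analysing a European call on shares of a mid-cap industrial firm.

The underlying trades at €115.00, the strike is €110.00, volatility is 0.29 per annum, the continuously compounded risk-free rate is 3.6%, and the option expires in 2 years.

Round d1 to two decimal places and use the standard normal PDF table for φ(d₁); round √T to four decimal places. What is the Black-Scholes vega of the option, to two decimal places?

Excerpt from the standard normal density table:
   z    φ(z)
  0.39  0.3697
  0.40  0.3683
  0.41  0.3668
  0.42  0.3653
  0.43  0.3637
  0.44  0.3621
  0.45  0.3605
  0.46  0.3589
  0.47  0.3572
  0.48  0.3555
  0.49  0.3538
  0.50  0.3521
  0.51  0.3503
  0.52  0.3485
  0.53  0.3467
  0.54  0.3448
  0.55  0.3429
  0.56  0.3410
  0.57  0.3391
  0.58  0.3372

σ√T = 0.29 × 1.4142 = 0.4101
ln(S/K) + (r + σ²/2)T = ln(115/110) + (0.036 + 0.29²/2)·2 = 0.0445 + 0.1561 = 0.2006
d₁ = 0.2006 / 0.4101 = 0.4890 → 0.49
√T = √2 = 1.4142
φ(d₁) = φ(0.49) = 0.3538
vega = S·φ(d₁)·√T = 115·0.3538·1.4142 = 57.5396

57.54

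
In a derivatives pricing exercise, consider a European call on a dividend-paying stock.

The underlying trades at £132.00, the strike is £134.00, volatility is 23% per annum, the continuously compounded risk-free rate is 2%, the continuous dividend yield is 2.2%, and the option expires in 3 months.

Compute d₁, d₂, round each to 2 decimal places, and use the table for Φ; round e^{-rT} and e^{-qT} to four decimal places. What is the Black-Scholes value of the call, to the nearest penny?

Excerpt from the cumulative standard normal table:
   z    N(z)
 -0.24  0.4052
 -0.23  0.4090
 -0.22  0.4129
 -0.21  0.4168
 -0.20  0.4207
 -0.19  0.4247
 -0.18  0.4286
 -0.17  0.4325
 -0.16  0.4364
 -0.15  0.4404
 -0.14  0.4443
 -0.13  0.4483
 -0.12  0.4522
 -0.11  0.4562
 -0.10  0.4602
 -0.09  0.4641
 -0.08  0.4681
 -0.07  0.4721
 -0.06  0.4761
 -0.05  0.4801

£4.82

σ√T = 0.23 × 0.5000 = 0.1150
d₁ = [ln(132/134) + (0.02 − 0.022 + 0.23²/2)·0.25] / 0.1150 = [-0.0150 + 0.0061] / 0.1150 = -0.0776 ⇒ -0.08
d₂ = d₁ − σ√T = -0.0776 − 0.1150 = -0.1926 ⇒ -0.19
e^(−qT) = e^(−0.022·0.25) = 0.9945;  e^(−rT) = e^(−0.02·0.25) = 0.9950
C = 132·0.9945·N(-0.08) − 134·0.9950·N(-0.19) = 132·0.9945·0.4681 − 134·0.9950·0.4247 = 61.4494 − 56.6253 = 4.8241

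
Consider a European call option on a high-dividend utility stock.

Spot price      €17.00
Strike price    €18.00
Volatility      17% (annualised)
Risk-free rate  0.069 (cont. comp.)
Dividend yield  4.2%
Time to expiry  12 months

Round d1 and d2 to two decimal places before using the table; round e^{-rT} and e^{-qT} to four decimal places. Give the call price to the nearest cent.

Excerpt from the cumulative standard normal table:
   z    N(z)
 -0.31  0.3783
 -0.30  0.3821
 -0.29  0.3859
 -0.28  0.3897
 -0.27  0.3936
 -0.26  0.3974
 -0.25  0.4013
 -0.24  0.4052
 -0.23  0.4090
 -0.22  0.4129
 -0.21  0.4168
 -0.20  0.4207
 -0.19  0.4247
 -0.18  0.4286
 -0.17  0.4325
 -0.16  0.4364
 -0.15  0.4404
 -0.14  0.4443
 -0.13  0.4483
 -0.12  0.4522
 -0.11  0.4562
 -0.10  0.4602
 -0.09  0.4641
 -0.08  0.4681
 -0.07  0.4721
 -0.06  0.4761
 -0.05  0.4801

€0.89

σ√T = 0.17·√1 = 0.1700
d₁ = [ln(17/18) + (0.069 − 0.042 + ½·0.17²)·1] / (σ√T) = (-0.0572 + 0.0415) / 0.1700 = -0.0924 which rounds to -0.09
d₂ = -0.0924 − 0.1700 = -0.2624 which rounds to -0.26
exp(−qT) = exp(−0.042·1) = 0.9589;  exp(−rT) = exp(−0.069·1) = 0.9333
N(d₁) = N(-0.09) = 0.4641;  N(d₂) = N(-0.26) = 0.3974
C = 17·0.9589·0.4641 − 18·0.9333·0.3974 = 7.5654 − 6.6761 = 0.8894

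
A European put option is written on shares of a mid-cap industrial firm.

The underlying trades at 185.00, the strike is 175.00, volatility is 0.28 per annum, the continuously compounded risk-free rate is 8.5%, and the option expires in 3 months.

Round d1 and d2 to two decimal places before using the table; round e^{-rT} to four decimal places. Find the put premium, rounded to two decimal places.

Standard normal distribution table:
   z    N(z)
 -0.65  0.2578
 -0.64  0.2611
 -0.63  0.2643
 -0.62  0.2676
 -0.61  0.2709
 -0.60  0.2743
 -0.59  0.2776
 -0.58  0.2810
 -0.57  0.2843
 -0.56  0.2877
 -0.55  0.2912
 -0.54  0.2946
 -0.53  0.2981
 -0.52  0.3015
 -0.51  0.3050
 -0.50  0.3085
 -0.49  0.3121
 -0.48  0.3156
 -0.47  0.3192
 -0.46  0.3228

σ√T = 0.28·√0.25 = 0.1400
ln(S/K) + (r + σ²/2)T = ln(185/175) + (0.085 + 0.28²/2)·0.25 = 0.0556 + 0.0311 = 0.0866
d₁ = 0.0866 / 0.1400 = 0.6187 → 0.62
d₂ = d₁ − σ√T = 0.6187 − 0.1400 = 0.4787 → 0.48
e^(−rT) = e^(−0.085·0.25) = 0.9790
P = 175·0.9790·N(-0.48) − 185·N(-0.62) = 175·0.9790·0.3156 − 185·0.2676 = 54.0702 − 49.5060 = 4.5642

4.56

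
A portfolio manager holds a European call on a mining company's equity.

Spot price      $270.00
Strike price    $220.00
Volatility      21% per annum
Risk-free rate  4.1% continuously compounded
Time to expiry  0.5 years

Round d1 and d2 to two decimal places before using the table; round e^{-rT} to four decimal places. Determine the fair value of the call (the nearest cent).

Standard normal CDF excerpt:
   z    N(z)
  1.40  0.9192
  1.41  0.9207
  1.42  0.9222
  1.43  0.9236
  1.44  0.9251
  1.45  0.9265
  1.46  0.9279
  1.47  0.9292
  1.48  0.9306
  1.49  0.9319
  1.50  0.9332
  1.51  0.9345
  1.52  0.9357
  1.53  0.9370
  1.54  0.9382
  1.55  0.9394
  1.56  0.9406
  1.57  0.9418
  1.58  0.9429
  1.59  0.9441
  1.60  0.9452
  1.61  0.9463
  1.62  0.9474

$55.52

T = 0.5;  σ√T = 0.1485
d₁ = [ln(270/220) + (0.041 + ½·0.21²)·0.5] / (σ√T) = (0.2048 + 0.0315) / 0.1485 = 1.5915 ⇒ 1.59
d₂ = 1.5915 − 0.1485 = 1.4430 ⇒ 1.44
e^(−rT) = e^(−0.041·0.5) = 0.9797
N(d₁) = N(1.59) = 0.9441;  N(d₂) = N(1.44) = 0.9251
C = 270·0.9441 − 220·0.9797·0.9251 = 254.9070 − 199.3905 = 55.5165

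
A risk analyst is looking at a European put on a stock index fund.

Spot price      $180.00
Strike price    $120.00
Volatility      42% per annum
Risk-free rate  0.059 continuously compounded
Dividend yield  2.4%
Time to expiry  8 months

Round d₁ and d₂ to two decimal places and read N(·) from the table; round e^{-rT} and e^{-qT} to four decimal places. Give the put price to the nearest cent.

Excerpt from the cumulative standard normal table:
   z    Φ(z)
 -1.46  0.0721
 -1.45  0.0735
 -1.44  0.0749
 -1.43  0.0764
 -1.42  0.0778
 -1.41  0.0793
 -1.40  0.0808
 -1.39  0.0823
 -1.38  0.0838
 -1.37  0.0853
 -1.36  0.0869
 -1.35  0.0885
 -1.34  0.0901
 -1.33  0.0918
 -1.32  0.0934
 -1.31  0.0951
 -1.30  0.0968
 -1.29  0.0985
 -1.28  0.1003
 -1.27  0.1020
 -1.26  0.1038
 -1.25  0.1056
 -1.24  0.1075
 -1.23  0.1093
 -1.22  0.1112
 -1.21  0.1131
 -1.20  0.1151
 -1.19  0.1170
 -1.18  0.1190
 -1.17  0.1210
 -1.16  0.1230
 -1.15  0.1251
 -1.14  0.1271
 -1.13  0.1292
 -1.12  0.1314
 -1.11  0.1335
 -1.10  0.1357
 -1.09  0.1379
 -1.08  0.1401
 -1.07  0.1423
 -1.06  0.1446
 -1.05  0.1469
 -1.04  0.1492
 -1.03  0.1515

T = 0.6667;  σ√T = 0.3429
ln(S/K) + (r − q + σ²/2)T = ln(180/120) + (0.059 − 0.024 + 0.42²/2)·0.6667 = 0.4055 + 0.0821 = 0.4876
d₁ = 0.4876 / 0.3429 = 1.4219 ⇒ 1.42
d₂ = d₁ − σ√T = 1.4219 − 0.3429 = 1.0789 ⇒ 1.08
exp(−qT) = exp(−0.024·0.6667) = 0.9841;  exp(−rT) = exp(−0.059·0.6667) = 0.9614
N(−d₂) = N(-1.08) = 0.1401;  N(−d₁) = N(-1.42) = 0.0778
P = 120·0.9614·0.1401 − 180·0.9841·0.0778 = 16.1631 − 13.7813 = 2.3817

$2.38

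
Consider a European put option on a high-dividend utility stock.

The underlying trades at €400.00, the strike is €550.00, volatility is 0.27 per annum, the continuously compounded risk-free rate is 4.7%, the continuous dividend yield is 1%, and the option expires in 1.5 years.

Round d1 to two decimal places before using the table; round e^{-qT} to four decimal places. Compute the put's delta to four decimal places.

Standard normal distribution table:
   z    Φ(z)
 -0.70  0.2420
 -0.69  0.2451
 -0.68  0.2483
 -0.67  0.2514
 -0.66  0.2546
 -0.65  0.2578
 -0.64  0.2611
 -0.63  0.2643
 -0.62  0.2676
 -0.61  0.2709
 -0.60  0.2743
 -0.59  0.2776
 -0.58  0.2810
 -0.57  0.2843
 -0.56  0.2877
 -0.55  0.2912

σ√T = 0.27·√1.5 = 0.3307
d₁ = [ln(400/550) + (0.047 − 0.01 + 0.27²/2)·1.5] / 0.3307 = [-0.3185 + 0.1102] / 0.3307 = -0.6298 ≈ -0.63
N(d₁) = N(-0.63) = 0.2643
Δ_put = e^(−qT)·(N(d₁) − 1) = 0.9851·(0.2643 − 1) = -0.7247

-0.7247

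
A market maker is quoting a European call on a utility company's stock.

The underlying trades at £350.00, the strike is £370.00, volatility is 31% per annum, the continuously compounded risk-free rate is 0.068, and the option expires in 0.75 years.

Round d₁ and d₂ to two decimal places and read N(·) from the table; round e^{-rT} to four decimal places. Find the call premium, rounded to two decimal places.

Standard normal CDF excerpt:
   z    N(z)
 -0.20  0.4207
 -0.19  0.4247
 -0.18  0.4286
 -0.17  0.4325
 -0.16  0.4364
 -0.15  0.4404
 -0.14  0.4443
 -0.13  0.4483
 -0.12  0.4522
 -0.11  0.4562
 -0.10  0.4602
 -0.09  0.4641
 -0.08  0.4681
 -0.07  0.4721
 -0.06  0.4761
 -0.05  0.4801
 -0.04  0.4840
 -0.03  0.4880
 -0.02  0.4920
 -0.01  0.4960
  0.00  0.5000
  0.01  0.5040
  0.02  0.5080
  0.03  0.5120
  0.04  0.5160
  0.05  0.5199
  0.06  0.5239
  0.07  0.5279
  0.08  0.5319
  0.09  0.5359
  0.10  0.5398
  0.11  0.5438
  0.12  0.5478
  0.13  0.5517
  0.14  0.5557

£36.88

σ√T = 0.31 × 0.8660 = 0.2685
ln(S/K) + (r + σ²/2)T = ln(350/370) + (0.068 + 0.31²/2)·0.75 = -0.0556 + 0.0870 = 0.0315
d₁ = 0.0315 / 0.2685 = 0.1172 ≈ 0.12
d₂ = d₁ − σ√T = 0.1172 − 0.2685 = -0.1513 ≈ -0.15
exp(−rT) = exp(−0.068·0.75) = 0.9503
C = 350·N(0.12) − 370·0.9503·N(-0.15) = 350·0.5478 − 370·0.9503·0.4404 = 191.7300 − 154.8495 = 36.8805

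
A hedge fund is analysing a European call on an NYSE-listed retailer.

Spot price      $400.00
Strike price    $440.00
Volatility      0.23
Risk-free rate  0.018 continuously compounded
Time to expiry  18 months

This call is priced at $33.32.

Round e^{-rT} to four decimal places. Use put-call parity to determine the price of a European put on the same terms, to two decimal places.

$61.62

e^(−rT) = e^(−0.018·1.5) = 0.9734
Put-call parity: C − P = S − K·e^(−rT) = 400 − 440·0.9734 = 400 − 428.2960 = -28.2960
P = C − (C − P) = 33.32 − (-28.2960) = 61.6160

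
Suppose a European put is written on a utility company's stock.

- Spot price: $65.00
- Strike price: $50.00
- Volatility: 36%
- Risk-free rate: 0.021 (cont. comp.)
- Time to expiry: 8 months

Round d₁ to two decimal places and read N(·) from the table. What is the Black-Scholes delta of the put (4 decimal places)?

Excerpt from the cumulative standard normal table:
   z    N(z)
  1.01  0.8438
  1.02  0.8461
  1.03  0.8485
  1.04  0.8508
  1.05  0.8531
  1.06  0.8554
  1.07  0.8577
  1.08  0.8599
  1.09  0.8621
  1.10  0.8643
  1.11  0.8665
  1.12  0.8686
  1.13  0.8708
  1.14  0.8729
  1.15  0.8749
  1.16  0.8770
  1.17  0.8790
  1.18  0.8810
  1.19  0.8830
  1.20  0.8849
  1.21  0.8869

-0.1379

T = 0.6667;  σ√T = 0.2939
d₁ = [ln(65/50) + (0.021 + 0.36²/2)·0.6667] / 0.2939 = [0.2624 + 0.0572] / 0.2939 = 1.0872 ≈ 1.09
N(d₁) = N(1.09) = 0.8621
Δ_put = N(d₁) − 1 = 0.8621 − 1 = -0.1379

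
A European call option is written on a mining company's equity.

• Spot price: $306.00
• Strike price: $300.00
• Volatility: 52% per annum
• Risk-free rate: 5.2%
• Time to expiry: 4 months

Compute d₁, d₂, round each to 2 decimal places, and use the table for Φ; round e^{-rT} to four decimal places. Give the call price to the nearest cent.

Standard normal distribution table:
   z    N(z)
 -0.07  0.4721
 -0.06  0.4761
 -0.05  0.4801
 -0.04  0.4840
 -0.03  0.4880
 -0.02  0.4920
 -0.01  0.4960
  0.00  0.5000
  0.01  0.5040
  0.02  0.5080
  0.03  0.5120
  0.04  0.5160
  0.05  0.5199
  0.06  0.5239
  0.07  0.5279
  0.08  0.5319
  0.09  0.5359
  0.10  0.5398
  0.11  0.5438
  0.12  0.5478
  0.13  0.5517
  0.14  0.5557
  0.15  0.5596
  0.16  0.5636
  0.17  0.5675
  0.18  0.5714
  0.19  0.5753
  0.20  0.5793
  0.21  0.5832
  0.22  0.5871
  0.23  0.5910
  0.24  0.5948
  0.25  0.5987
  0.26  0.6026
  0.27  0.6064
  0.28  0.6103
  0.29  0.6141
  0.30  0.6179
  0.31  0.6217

$41.68

σ√T = 0.52·√0.3333 = 0.3002
d₁ = [ln(306/300) + (0.052 + 0.52²/2)·0.3333] / 0.3002 = [0.0198 + 0.0624] / 0.3002 = 0.2738 ≈ 0.27
d₂ = d₁ − σ√T = 0.2738 − 0.3002 = -0.0264 ≈ -0.03
e^(−rT) = e^(−0.052·0.3333) = 0.9828
N(d₁) = N(0.27) = 0.6064;  N(d₂) = N(-0.03) = 0.4880
C = 306·0.6064 − 300·0.9828·0.4880 = 185.5584 − 143.8819 = 41.6765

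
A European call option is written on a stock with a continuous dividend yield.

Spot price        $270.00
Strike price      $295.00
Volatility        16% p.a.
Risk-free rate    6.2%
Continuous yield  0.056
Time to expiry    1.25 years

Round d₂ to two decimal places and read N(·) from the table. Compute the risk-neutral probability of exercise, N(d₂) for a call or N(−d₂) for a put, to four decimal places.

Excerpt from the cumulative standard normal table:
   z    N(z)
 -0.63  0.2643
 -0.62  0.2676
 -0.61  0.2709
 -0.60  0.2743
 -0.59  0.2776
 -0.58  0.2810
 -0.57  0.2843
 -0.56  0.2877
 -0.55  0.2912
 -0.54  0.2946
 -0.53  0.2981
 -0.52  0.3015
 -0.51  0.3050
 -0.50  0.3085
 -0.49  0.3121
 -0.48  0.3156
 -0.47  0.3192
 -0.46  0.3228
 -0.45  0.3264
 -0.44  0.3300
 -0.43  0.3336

0.2946

σ√T = 0.16 × 1.1180 = 0.1789
d₁ = [ln(270/295) + (0.062 − 0.056 + 0.16²/2)·1.25] / 0.1789 = [-0.0886 + 0.0235] / 0.1789 = -0.3637 ≈ -0.36
d₂ = d₁ − σ√T = -0.3637 − 0.1789 = -0.5425 ≈ -0.54
Pr(exercise) under Q = N(d₂) = 0.2946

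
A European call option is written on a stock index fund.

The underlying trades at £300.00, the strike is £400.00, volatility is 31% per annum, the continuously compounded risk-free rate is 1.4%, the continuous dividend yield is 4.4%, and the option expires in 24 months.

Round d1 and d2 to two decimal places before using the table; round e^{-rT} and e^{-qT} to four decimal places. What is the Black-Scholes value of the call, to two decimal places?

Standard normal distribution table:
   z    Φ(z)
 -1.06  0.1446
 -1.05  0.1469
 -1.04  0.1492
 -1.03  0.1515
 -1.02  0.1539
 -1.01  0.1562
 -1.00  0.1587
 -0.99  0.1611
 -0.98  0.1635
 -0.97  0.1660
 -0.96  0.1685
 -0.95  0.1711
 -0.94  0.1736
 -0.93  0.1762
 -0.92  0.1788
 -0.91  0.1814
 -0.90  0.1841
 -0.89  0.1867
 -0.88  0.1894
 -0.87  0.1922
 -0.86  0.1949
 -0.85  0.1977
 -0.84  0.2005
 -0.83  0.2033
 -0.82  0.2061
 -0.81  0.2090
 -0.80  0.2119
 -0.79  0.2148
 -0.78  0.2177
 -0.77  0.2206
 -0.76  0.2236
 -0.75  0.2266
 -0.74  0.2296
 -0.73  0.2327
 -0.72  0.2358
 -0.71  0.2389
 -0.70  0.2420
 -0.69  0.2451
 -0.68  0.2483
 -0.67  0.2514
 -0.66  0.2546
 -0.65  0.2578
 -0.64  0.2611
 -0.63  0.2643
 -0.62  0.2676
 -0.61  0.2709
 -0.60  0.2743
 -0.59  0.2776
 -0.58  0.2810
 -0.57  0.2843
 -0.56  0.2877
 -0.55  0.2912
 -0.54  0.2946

£17.35

σ√T = 0.31·√2 = 0.4384
d₁ = [ln(300/400) + (0.014 − 0.044 + 0.31²/2)·2] / 0.4384 = [-0.2877 + 0.0361] / 0.4384 = -0.5739 ≈ -0.57
d₂ = d₁ − σ√T = -0.5739 − 0.4384 = -1.0123 ≈ -1.01
exp(−qT) = exp(−0.044·2) = 0.9158;  exp(−rT) = exp(−0.014·2) = 0.9724
N(d₁) = N(-0.57) = 0.2843;  N(d₂) = N(-1.01) = 0.1562
C = 300·0.9158·0.2843 − 400·0.9724·0.1562 = 78.1086 − 60.7556 = 17.3530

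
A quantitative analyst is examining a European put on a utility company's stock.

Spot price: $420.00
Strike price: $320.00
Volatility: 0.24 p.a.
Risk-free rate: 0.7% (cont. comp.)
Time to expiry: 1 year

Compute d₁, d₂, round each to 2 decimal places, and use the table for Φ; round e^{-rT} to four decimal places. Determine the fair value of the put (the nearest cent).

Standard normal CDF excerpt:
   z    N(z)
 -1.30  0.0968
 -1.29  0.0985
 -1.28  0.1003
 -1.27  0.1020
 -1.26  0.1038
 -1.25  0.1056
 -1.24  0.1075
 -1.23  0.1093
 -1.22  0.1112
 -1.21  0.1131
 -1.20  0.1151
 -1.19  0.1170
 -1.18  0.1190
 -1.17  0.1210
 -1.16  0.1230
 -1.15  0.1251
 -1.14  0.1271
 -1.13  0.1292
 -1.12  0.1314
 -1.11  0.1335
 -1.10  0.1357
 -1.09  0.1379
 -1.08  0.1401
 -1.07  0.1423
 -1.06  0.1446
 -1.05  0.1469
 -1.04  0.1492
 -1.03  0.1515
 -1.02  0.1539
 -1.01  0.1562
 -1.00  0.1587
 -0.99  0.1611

σ√T = 0.24 × 1.0000 = 0.2400
ln(S/K) + (r + σ²/2)T = ln(420/320) + (0.007 + 0.24²/2)·1 = 0.2719 + 0.0358 = 0.3077
d₁ = 0.3077 / 0.2400 = 1.2822 ⇒ 1.28
d₂ = d₁ − σ√T = 1.2822 − 0.2400 = 1.0422 ⇒ 1.04
exp(−rT) = exp(−0.007·1) = 0.9930
N(−d₂) = N(-1.04) = 0.1492;  N(−d₁) = N(-1.28) = 0.1003
P = 320·0.9930·0.1492 − 420·0.1003 = 47.4098 − 42.1260 = 5.2838

$5.28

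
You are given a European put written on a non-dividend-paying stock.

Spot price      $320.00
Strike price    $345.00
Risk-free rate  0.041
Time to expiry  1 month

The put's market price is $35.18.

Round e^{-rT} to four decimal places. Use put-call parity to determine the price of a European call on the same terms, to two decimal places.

exp(−rT) = exp(−0.041·0.08333) = 0.9966
Put-call parity: C − P = S − K·e^(−rT) = 320 − 345·0.9966 = 320 − 343.8270 = -23.8270
C = P + (C − P) = 35.18 + (-23.8270) = 11.3530

$11.35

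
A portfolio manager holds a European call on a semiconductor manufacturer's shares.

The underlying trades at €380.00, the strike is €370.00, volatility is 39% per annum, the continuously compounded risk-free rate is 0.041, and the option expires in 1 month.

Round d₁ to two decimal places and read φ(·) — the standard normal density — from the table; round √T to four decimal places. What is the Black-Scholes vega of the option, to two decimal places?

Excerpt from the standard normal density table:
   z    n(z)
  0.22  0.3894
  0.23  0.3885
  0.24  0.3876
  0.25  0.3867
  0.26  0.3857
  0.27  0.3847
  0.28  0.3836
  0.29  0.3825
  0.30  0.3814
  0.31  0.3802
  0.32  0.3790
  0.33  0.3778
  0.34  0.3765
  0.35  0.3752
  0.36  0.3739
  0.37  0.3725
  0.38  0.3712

σ√T = 0.39·√0.08333 = 0.1126
d₁ = [ln(380/370) + (0.041 + 0.39²/2)·0.08333] / 0.1126 = [0.0267 + 0.0098] / 0.1126 = 0.3235 ⇒ 0.32
√T = √0.08333 = 0.2887
φ(d₁) = φ(0.32) = 0.3790
vega = S·φ(d₁)·√T = 380·0.3790·0.2887 = 41.5786

41.58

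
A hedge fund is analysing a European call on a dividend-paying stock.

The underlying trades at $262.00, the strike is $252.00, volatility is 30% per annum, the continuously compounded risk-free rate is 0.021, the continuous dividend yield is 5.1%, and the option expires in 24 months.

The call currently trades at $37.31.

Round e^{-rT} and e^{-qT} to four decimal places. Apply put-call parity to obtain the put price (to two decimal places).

$42.37

e^(−qT) = e^(−0.051·2) = 0.9030;  e^(−rT) = e^(−0.021·2) = 0.9589
Put-call parity: C − P = S·e^(−qT) − K·e^(−rT) = 262·0.9030 − 252·0.9589 = 236.5860 − 241.6428 = -5.0568
P = C − (C − P) = 37.31 − (-5.0568) = 42.3668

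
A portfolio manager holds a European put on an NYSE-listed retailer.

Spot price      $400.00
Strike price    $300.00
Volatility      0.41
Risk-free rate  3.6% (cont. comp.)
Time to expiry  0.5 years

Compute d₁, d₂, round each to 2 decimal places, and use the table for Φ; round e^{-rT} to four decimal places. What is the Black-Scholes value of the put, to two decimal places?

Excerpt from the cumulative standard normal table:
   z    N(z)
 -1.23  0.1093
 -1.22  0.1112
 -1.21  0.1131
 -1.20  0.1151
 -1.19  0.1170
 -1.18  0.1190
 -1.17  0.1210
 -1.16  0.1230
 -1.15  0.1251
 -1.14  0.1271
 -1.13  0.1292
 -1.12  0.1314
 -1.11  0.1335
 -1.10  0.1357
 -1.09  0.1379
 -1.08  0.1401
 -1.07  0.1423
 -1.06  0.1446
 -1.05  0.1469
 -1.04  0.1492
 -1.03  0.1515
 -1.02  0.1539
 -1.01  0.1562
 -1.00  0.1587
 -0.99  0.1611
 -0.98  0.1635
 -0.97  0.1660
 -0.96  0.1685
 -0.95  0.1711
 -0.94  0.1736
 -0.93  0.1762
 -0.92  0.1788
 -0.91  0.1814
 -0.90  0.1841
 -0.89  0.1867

σ√T = 0.41 × 0.7071 = 0.2899
ln(S/K) + (r + σ²/2)T = ln(400/300) + (0.036 + 0.41²/2)·0.5 = 0.2877 + 0.0600 = 0.3477
d₁ = 0.3477 / 0.2899 = 1.1993 ≈ 1.20
d₂ = d₁ − σ√T = 1.1993 − 0.2899 = 0.9094 ≈ 0.91
e^(−rT) = e^(−0.036·0.5) = 0.9822
P = 300·0.9822·N(-0.91) − 400·N(-1.20) = 300·0.9822·0.1814 − 400·0.1151 = 53.4513 − 46.0400 = 7.4113

$7.41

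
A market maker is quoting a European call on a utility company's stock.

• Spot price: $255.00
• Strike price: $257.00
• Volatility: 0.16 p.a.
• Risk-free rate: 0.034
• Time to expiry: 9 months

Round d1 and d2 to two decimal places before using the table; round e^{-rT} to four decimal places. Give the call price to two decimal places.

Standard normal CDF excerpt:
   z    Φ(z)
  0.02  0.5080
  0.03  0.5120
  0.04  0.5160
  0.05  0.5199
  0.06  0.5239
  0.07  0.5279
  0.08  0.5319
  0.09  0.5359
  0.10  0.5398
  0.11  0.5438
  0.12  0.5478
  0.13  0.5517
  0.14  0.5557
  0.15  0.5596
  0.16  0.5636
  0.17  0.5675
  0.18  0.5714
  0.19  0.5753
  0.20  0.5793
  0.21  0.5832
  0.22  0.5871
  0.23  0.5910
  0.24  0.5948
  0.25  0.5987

$16.47

T = 0.75;  σ√T = 0.1386
d₁ = [ln(255/257) + (0.034 + ½·0.16²)·0.75] / (σ√T) = (-0.0078 + 0.0351) / 0.1386 = 0.1969 → 0.20
d₂ = 0.1969 − 0.1386 = 0.0584 → 0.06
exp(−rT) = exp(−0.034·0.75) = 0.9748
C = 255·N(0.20) − 257·0.9748·N(0.06) = 255·0.5793 − 257·0.9748·0.5239 = 147.7215 − 131.2493 = 16.4722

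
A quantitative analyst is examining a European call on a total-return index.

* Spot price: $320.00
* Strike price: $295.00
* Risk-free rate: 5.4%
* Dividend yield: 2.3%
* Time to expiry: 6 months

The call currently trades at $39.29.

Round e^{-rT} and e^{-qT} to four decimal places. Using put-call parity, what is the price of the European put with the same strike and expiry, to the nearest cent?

e^(−qT) = e^(−0.023·0.5) = 0.9886;  e^(−rT) = e^(−0.054·0.5) = 0.9734
Put-call parity: C − P = S·e^(−qT) − K·e^(−rT) = 320·0.9886 − 295·0.9734 = 316.3520 − 287.1530 = 29.1990
P = C − (C − P) = 39.29 − (29.1990) = 10.0910

$10.09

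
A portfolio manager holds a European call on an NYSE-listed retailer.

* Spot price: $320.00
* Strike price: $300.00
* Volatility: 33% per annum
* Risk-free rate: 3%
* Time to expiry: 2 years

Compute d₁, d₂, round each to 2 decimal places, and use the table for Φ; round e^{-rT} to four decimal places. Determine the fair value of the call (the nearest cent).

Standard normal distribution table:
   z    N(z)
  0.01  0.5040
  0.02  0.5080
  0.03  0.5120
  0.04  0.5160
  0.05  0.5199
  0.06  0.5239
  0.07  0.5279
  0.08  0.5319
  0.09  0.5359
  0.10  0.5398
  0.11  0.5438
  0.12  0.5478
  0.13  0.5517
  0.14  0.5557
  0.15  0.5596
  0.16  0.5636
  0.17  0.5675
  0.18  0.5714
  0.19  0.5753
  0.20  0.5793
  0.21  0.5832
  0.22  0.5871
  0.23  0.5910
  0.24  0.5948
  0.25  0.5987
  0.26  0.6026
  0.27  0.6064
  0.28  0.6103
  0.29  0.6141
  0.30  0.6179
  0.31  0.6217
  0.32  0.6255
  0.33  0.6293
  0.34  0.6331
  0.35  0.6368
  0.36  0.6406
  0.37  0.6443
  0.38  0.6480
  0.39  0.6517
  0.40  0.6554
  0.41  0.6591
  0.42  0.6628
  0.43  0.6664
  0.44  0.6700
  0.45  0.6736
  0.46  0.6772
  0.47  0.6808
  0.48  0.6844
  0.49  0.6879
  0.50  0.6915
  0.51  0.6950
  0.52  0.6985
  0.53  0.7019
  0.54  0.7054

$76.62

σ√T = 0.33·√2 = 0.4667
d₁ = [ln(320/300) + (0.03 + 0.33²/2)·2] / 0.4667 = [0.0645 + 0.1689] / 0.4667 = 0.5002 ⇒ 0.50
d₂ = d₁ − σ√T = 0.5002 − 0.4667 = 0.0335 ⇒ 0.03
exp(−rT) = exp(−0.03·2) = 0.9418
N(d₁) = N(0.50) = 0.6915;  N(d₂) = N(0.03) = 0.5120
C = 320·0.6915 − 300·0.9418·0.5120 = 221.2800 − 144.6605 = 76.6195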